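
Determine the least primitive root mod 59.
g = 2. Powers: [2, 4, 8, 16, 32, 5, 10, 20, 40, ...] generates all 58 non-zero residues.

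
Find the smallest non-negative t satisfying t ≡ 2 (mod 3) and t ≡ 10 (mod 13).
M = 3 × 13 = 39. M₁ = 13, y₁ ≡ 1 (mod 3). M₂ = 3, y₂ ≡ 9 (mod 13). t = 2×13×1 + 10×3×9 ≡ 23 (mod 39)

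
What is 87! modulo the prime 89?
(88)! = (87)! × (88) ≡ -1 (mod 89). So (87)! ≡ -1 × (88)^(-1) ≡ (-1)×(-1) = 1 (mod 89)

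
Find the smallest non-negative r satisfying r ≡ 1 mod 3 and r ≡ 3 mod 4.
M = 3 × 4 = 12. M₁ = 4, y₁ ≡ 1 mod 3. M₂ = 3, y₂ ≡ 3 mod 4. r = 1×4×1 + 3×3×3 ≡ 7 mod 12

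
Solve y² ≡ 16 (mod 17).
The square roots of 16 mod 17 are 4 and 13. Verify: 4² = 16 ≡ 16 (mod 17)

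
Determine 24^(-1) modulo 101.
Since 101 is prime, by Fermat 24^(-1) ≡ 24^{99} ≡ 80 mod 101. Verify: 24 × 80 = 1920 ≡ 1 mod 101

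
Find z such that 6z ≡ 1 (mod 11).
Since 11 is prime, by Fermat 6^(-1) ≡ 6^{9} ≡ 2 (mod 11). Verify: 6 × 2 = 12 ≡ 1 (mod 11)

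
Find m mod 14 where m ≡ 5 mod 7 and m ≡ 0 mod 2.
M = 7 × 2 = 14. M₁ = 2, y₁ ≡ 4 mod 7. M₂ = 7, y₂ ≡ 1 mod 2. m = 5×2×4 + 0×7×1 ≡ 12 mod 14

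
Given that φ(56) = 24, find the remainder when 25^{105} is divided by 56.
By Euler: 25^{24} ≡ 1 (mod 56) since gcd(25, 56) = 1. 105 = 4×24 + 9. So 25^{105} ≡ 25^{9} ≡ 1 (mod 56)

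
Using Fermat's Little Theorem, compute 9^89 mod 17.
By Fermat: 9^{16} ≡ 1 (mod 17). 89 = 5×16 + 9. So 9^{89} ≡ 9^{9} ≡ 9 (mod 17)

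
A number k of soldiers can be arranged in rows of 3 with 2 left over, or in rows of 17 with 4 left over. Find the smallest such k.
M = 3 × 17 = 51. M₁ = 17, y₁ ≡ 2 (mod 3). M₂ = 3, y₂ ≡ 6 (mod 17). k = 2×17×2 + 4×3×6 ≡ 38 (mod 51)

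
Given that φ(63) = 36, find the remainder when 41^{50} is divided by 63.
By Euler: 41^{36} ≡ 1 (mod 63) since gcd(41, 63) = 1. 50 = 1×36 + 14. So 41^{50} ≡ 41^{14} ≡ 43 (mod 63)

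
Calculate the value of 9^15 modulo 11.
Using Fermat: 9^{10} ≡ 1 (mod 11). 15 ≡ 5 (mod 10). So 9^{15} ≡ 9^{5} ≡ 1 (mod 11)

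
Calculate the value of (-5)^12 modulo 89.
By repeated squaring (mod 89): (-5)^{1}≡84, (-5)^{2}≡25, (-5)^{4}≡2, (-5)^{8}≡4. Then (-5)^{12} = (-5)^{8+4} ≡ 4 × 2 ≡ 8 (mod 89)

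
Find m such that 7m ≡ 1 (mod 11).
Since 11 is prime, by Fermat 7^(-1) ≡ 7^{9} ≡ 8 (mod 11). Verify: 7 × 8 = 56 ≡ 1 (mod 11)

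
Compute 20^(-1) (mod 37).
Since 37 is prime, by Fermat 20^(-1) ≡ 20^{35} ≡ 13 (mod 37). Verify: 20 × 13 = 260 ≡ 1 (mod 37)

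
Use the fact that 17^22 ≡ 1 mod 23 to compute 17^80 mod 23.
By Fermat: 17^{22} ≡ 1 mod 23. 80 = 3×22 + 14. So 17^{80} ≡ 17^{14} ≡ 9 mod 23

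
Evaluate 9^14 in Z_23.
By repeated squaring (mod 23): 9^{1}≡9, 9^{2}≡12, 9^{4}≡6, 9^{8}≡13. Then 9^{14} = 9^{8+4+2} ≡ 13 × 6 × 12 ≡ 16 (mod 23)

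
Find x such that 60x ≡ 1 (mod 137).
Since 137 is prime, by Fermat 60^(-1) ≡ 60^{135} ≡ 16 (mod 137). Verify: 60 × 16 = 960 ≡ 1 (mod 137)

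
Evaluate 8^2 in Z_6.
8^{2} = 64 ≡ 4 (mod 6)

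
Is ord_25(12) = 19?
Powers of 12 mod 25: 12^1≡12, 12^2≡19, 12^3≡3, 12^4≡11, 12^5≡7, 12^6≡9, 12^7≡8, 12^8≡21, 12^9≡2, 12^10≡24, 12^11≡13, 12^12≡6, 12^13≡22, 12^14≡14, 12^15≡18, 12^16≡16, 12^17≡17, 12^18≡4, 12^19≡23, 12^20≡1. 12^19≡23≢1, so ord ≠ 19. No, the actual order is 20.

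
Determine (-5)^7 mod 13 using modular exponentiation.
By repeated squaring mod 13: (-5)^{1}≡8, (-5)^{2}≡12, (-5)^{4}≡1. Then (-5)^{7} = (-5)^{4+2+1} ≡ 1 × 12 × 8 ≡ 5 mod 13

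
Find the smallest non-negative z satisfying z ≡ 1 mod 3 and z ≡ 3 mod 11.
M = 3 × 11 = 33. M₁ = 11, y₁ ≡ 2 mod 3. M₂ = 3, y₂ ≡ 4 mod 11. z = 1×11×2 + 3×3×4 ≡ 25 mod 33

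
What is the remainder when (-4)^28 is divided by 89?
By repeated squaring mod 89: (-4)^{1}≡85, (-4)^{2}≡16, (-4)^{4}≡78, (-4)^{8}≡32, (-4)^{16}≡45. Then (-4)^{28} = (-4)^{16+8+4} ≡ 45 × 32 × 78 ≡ 2 mod 89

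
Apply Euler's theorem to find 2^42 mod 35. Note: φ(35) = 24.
By Euler: 2^{24} ≡ 1 mod 35 since gcd(2, 35) = 1. 42 = 1×24 + 18. So 2^{42} ≡ 2^{18} ≡ 29 mod 35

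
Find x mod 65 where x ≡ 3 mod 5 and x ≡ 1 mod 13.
M = 5 × 13 = 65. M₁ = 13, y₁ ≡ 2 mod 5. M₂ = 5, y₂ ≡ 8 mod 13. x = 3×13×2 + 1×5×8 ≡ 53 mod 65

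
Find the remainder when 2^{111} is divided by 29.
By Fermat: 2^{28} ≡ 1 (mod 29). 111 = 3×28 + 27. So 2^{111} ≡ 2^{27} ≡ 15 (mod 29)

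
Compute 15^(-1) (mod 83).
Since 83 is prime, by Fermat 15^(-1) ≡ 15^{81} ≡ 72 (mod 83). Verify: 15 × 72 = 1080 ≡ 1 (mod 83)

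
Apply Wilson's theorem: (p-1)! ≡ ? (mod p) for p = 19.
By Wilson's theorem, (18)! ≡ -1 ≡ 18 mod 19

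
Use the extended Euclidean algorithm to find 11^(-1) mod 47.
Extended GCD: 11(-17) + 47(4) = 1. So 11^(-1) ≡ -17 ≡ 30 (mod 47). Verify: 11 × 30 = 330 ≡ 1 (mod 47)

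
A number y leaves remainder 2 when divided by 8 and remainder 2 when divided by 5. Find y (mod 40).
M = 8 × 5 = 40. M₁ = 5, y₁ ≡ 5 (mod 8). M₂ = 8, y₂ ≡ 2 (mod 5). y = 2×5×5 + 2×8×2 ≡ 2 (mod 40)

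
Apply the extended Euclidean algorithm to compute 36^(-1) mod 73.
Extended GCD: 36(-2) + 73(1) = 1. So 36^(-1) ≡ -2 ≡ 71 mod 73. Verify: 36 × 71 = 2556 ≡ 1 mod 73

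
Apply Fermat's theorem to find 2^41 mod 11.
By Fermat: 2^{10} ≡ 1 mod 11. 41 = 4×10 + 1. So 2^{41} ≡ 2^{1} ≡ 2 mod 11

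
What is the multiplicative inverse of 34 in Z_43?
Since 43 is prime, by Fermat 34^(-1) ≡ 34^{41} ≡ 19 (mod 43). Verify: 34 × 19 = 646 ≡ 1 (mod 43)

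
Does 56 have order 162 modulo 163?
56^{81} ≡ 1 (mod 163) and 81 < 162, so ord_163(56) = 81 ≠ 162 and 56 is not a primitive root.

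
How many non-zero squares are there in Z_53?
Exactly half the non-zero residues mod a prime are QRs: (53-1)/2 = 26.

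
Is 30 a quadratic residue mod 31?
By Euler's criterion: 30^{15} ≡ 30 mod 31. Since this equals -1 (≡ 30), 30 is not a QR.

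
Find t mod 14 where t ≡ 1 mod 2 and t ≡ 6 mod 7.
M = 2 × 7 = 14. M₁ = 7, y₁ ≡ 1 mod 2. M₂ = 2, y₂ ≡ 4 mod 7. t = 1×7×1 + 6×2×4 ≡ 13 mod 14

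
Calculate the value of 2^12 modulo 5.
Using Fermat: 2^{4} ≡ 1 (mod 5). 12 ≡ 0 (mod 4). So 2^{12} ≡ 2^{0} ≡ 1 (mod 5)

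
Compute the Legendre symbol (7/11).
(7/11) = 7^{5} mod 11 = -1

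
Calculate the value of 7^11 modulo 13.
By repeated squaring mod 13: 7^{1}≡7, 7^{2}≡10, 7^{4}≡9, 7^{8}≡3. Then 7^{11} = 7^{8+2+1} ≡ 3 × 10 × 7 ≡ 2 mod 13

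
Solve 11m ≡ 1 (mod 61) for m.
Since 61 is prime, by Fermat 11^(-1) ≡ 11^{59} ≡ 50 (mod 61). Verify: 11 × 50 = 550 ≡ 1 (mod 61)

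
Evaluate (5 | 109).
(5/109) = 5^{54} mod 109 = 1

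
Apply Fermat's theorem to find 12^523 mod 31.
By Fermat: 12^{30} ≡ 1 mod 31. 523 ≡ 13 mod 30. So 12^{523} ≡ 12^{13} ≡ 17 mod 31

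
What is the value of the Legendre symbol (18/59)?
(18/59) = 18^{29} mod 59 = -1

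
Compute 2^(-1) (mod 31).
Since 31 is prime, by Fermat 2^(-1) ≡ 2^{29} ≡ 16 (mod 31). Verify: 2 × 16 = 32 ≡ 1 (mod 31)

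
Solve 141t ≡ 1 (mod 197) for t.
Since 197 is prime, by Fermat 141^(-1) ≡ 141^{195} ≡ 102 (mod 197). Verify: 141 × 102 = 14382 ≡ 1 (mod 197)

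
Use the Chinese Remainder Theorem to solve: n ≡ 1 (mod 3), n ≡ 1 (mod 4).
M = 3 × 4 = 12. M₁ = 4, y₁ ≡ 1 (mod 3). M₂ = 3, y₂ ≡ 3 (mod 4). n = 1×4×1 + 1×3×3 ≡ 1 (mod 12)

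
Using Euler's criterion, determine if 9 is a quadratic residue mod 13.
By Euler's criterion: 9^{6} ≡ 1 mod 13. Since this equals 1, 9 is a QR.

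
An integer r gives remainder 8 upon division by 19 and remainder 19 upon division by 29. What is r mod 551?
M = 19 × 29 = 551. M₁ = 29, y₁ ≡ 2 mod 19. M₂ = 19, y₂ ≡ 26 mod 29. r = 8×29×2 + 19×19×26 ≡ 483 mod 551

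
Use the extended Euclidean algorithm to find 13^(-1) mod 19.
Extended GCD: 13(3) + 19(-2) = 1. So 13^(-1) ≡ 3 mod 19. Verify: 13 × 3 = 39 ≡ 1 mod 19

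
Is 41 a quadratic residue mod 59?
By Euler's criterion: 41^{29} ≡ 1 mod 59. Since this equals 1, 41 is a QR.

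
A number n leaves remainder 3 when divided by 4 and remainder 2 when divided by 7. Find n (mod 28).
M = 4 × 7 = 28. M₁ = 7, y₁ ≡ 3 (mod 4). M₂ = 4, y₂ ≡ 2 (mod 7). n = 3×7×3 + 2×4×2 ≡ 23 (mod 28)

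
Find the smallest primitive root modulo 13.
g = 2. For each prime q|12: 2^{6}≡12, 2^{4}≡3, none ≡ 1, so ord_13(2) = 12 and 2 is a primitive root.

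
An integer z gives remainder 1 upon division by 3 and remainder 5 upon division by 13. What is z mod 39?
M = 3 × 13 = 39. M₁ = 13, y₁ ≡ 1 mod 3. M₂ = 3, y₂ ≡ 9 mod 13. z = 1×13×1 + 5×3×9 ≡ 31 mod 39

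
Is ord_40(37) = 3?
Powers of 37 mod 40: 37^1≡37, 37^2≡9, 37^3≡13, 37^4≡1. 37^3≡13≢1, so ord ≠ 3. No, the actual order is 4.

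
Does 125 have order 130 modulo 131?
125^{65} ≡ 1 (mod 131) and 65 < 130, so ord_131(125) = 65 ≠ 130 and 125 is not a primitive root.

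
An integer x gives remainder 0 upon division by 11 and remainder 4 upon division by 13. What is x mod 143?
M = 11 × 13 = 143. M₁ = 13, y₁ ≡ 6 mod 11. M₂ = 11, y₂ ≡ 6 mod 13. x = 0×13×6 + 4×11×6 ≡ 121 mod 143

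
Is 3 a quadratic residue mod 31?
By Euler's criterion: 3^{15} ≡ 30 (mod 31). Since this equals -1 (≡ 30), 3 is not a QR.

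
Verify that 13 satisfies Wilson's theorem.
(12)! mod 13 = 12. Since this equals -1 mod 13, Wilson confirms 13 is prime.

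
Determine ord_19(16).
Powers of 16 mod 19: 16^1≡16, 16^2≡9, 16^3≡11, 16^4≡5, 16^5≡4, 16^6≡7, 16^7≡17, 16^8≡6, 16^9≡1. Order = 9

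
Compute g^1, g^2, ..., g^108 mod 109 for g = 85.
85^1, 85^2, ..., 85^{108} mod 109: [85, 31, 19, 89, 44, 34, 56, 73, 101, 83, 79, 66, 51, 84, 55, 97, 70, 64, 99, 22, 17, 28, 91, 105, 96, 94, 33, 80, 42, 82, 103, 35, 32, 104, 11, 63, 14, 100, 107, 48, 47, 71, 40, 21, 41, 106, 72, 16, 52, 60, 86, 7, 50, 108, 24, 78, 90, 20, 65, 75, 53, 36, 8, 26, 30, 43, 58, 25, 54, 12, 39, 45, 10, 87, 92, 81, 18, 4, 13, 15, 76, 29, 67, 27, 6, 74, 77, 5, 98, 46, 95, 9, 2, 61, 62, 38, 69, 88, 68, 3, 37, 93, 57, 49, 23, 102, 59, 1]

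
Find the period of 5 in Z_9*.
Powers of 5 mod 9: 5^1≡5, 5^2≡7, 5^3≡8, 5^4≡4, 5^5≡2, 5^6≡1. So the order of 5 is 6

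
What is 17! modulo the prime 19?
(18)! = (17)! × (18) ≡ -1 (mod 19). So (17)! ≡ -1 × (18)^(-1) ≡ (-1)×(-1) = 1 (mod 19)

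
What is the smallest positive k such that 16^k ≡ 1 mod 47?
Powers of 16 mod 47: 16^1≡16, 16^2≡21, 16^3≡7, 16^4≡18, 16^5≡6, 16^6≡2, 16^7≡32, 16^8≡42, 16^9≡14, 16^10≡36, 16^11≡12, 16^12≡4, 16^13≡17, 16^14≡37, 16^15≡28, 16^16≡25, 16^17≡24, 16^18≡8, 16^19≡34, 16^20≡27, 16^21≡9, 16^22≡3, 16^23≡1. So the order of 16 is 23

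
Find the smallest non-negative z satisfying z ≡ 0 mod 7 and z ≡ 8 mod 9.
M = 7 × 9 = 63. M₁ = 9, y₁ ≡ 4 mod 7. M₂ = 7, y₂ ≡ 4 mod 9. z = 0×9×4 + 8×7×4 ≡ 35 mod 63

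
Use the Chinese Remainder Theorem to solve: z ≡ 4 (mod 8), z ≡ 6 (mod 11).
M = 8 × 11 = 88. M₁ = 11, y₁ ≡ 3 (mod 8). M₂ = 8, y₂ ≡ 7 (mod 11). z = 4×11×3 + 6×8×7 ≡ 28 (mod 88)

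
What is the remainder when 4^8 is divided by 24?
By repeated squaring mod 24: 4^{1}≡4, 4^{2}≡16, 4^{4}≡16, 4^{8}≡16. So 4^{8} ≡ 16 mod 24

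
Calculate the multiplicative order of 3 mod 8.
Powers of 3 mod 8: 3^1≡3, 3^2≡1. ord_8(3) = 2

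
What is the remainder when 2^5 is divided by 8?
By repeated squaring (mod 8): 2^{1}≡2, 2^{2}≡4, 2^{4}≡0. Then 2^{5} = 2^{4+1} ≡ 0 × 2 ≡ 0 (mod 8)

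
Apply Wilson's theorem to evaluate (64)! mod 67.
(66)! = (64)! × (65) × (66) ≡ -1 mod 67. So (64)! ≡ -1 × [(66)(65)]^(-1) ≡ 33 mod 67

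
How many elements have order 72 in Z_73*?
A prime p has φ(p-1) primitive roots; here φ(72) = 24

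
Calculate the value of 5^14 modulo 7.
Using Fermat: 5^{6} ≡ 1 mod 7. 14 ≡ 2 mod 6. So 5^{14} ≡ 5^{2} ≡ 4 mod 7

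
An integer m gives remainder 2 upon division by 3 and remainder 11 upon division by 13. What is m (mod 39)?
M = 3 × 13 = 39. M₁ = 13, y₁ ≡ 1 (mod 3). M₂ = 3, y₂ ≡ 9 (mod 13). m = 2×13×1 + 11×3×9 ≡ 11 (mod 39)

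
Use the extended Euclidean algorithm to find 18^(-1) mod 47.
Extended GCD: 18(-13) + 47(5) = 1. So 18^(-1) ≡ -13 ≡ 34 mod 47. Verify: 18 × 34 = 612 ≡ 1 mod 47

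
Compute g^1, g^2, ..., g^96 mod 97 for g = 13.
13^1, 13^2, ..., 13^{96} mod 97: [13, 72, 63, 43, 74, 89, 90, 6, 78, 44, 87, 64, 56, 49, 55, 36, 80, 70, 37, 93, 45, 3, 39, 22, 92, 32, 28, 73, 76, 18, 40, 35, 67, 95, 71, 50, 68, 11, 46, 16, 14, 85, 38, 9, 20, 66, 82, 96, 84, 25, 34, 54, 23, 8, 7, 91, 19, 53, 10, 33, 41, 48, 42, 61, 17, 27, 60, 4, 52, 94, 58, 75, 5, 65, 69, 24, 21, 79, 57, 62, 30, 2, 26, 47, 29, 86, 51, 81, 83, 12, 59, 88, 77, 31, 15, 1]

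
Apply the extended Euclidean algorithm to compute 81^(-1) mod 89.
Extended GCD: 81(11) + 89(-10) = 1. So 81^(-1) ≡ 11 (mod 89). Verify: 81 × 11 = 891 ≡ 1 (mod 89)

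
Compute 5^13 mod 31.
By repeated squaring mod 31: 5^{1}≡5, 5^{2}≡25, 5^{4}≡5, 5^{8}≡25. Then 5^{13} = 5^{8+4+1} ≡ 25 × 5 × 5 ≡ 5 mod 31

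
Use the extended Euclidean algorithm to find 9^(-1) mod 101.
Extended GCD: 9(45) + 101(-4) = 1. So 9^(-1) ≡ 45 (mod 101). Verify: 9 × 45 = 405 ≡ 1 (mod 101)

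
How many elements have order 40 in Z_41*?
Number of primitive roots mod 41 = φ(p-1) = φ(40) = 16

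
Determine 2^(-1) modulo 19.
Since 19 is prime, by Fermat 2^(-1) ≡ 2^{17} ≡ 10 mod 19. Verify: 2 × 10 = 20 ≡ 1 mod 19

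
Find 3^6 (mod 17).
By repeated squaring (mod 17): 3^{1}≡3, 3^{2}≡9, 3^{4}≡13. Then 3^{6} = 3^{4+2} ≡ 13 × 9 ≡ 15 (mod 17)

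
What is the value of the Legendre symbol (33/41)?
(33/41) = 33^{20} mod 41 = 1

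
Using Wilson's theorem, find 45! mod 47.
(46)! = (45)! × (46) ≡ -1 (mod 47). So (45)! ≡ -1 × (46)^(-1) ≡ (-1)×(-1) = 1 (mod 47)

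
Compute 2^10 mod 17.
By repeated squaring mod 17: 2^{1}≡2, 2^{2}≡4, 2^{4}≡16, 2^{8}≡1. Then 2^{10} = 2^{8+2} ≡ 1 × 4 ≡ 4 mod 17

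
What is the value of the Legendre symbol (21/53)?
(21/53) = 21^{26} mod 53 = -1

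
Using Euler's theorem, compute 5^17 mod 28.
By Euler: 5^{12} ≡ 1 (mod 28) since gcd(5, 28) = 1. 17 = 1×12 + 5. So 5^{17} ≡ 5^{5} ≡ 17 (mod 28)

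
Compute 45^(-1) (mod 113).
Since 113 is prime, by Fermat 45^(-1) ≡ 45^{111} ≡ 108 (mod 113). Verify: 45 × 108 = 4860 ≡ 1 (mod 113)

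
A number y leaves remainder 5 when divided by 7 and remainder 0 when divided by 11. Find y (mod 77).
M = 7 × 11 = 77. M₁ = 11, y₁ ≡ 2 (mod 7). M₂ = 7, y₂ ≡ 8 (mod 11). y = 5×11×2 + 0×7×8 ≡ 33 (mod 77)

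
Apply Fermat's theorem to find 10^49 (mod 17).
By Fermat: 10^{16} ≡ 1 (mod 17). 49 = 3×16 + 1. So 10^{49} ≡ 10^{1} ≡ 10 (mod 17)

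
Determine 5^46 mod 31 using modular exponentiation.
Using Fermat: 5^{30} ≡ 1 (mod 31). 46 ≡ 16 (mod 30). So 5^{46} ≡ 5^{16} ≡ 5 (mod 31)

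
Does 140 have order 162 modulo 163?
140^{9} ≡ 1 (mod 163) and 9 < 162, so ord_163(140) = 9 ≠ 162 and 140 is not a primitive root.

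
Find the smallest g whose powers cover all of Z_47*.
g = 5. For each prime q|46: 5^{23}≡46, 5^{2}≡25, none ≡ 1, so ord_47(5) = 46 and 5 is a primitive root.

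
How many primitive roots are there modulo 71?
Number of primitive roots mod 71 = φ(p-1) = φ(70) = 24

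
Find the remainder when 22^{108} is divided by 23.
By Fermat: 22^{22} ≡ 1 (mod 23). 108 = 4×22 + 20. So 22^{108} ≡ 22^{20} ≡ 1 (mod 23)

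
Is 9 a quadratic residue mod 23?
By Euler's criterion: 9^{11} ≡ 1 mod 23. Since this equals 1, 9 is a QR.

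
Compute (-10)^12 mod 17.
By repeated squaring (mod 17): (-10)^{1}≡7, (-10)^{2}≡15, (-10)^{4}≡4, (-10)^{8}≡16. Then (-10)^{12} = (-10)^{8+4} ≡ 16 × 4 ≡ 13 (mod 17)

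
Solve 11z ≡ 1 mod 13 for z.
Since 13 is prime, by Fermat 11^(-1) ≡ 11^{11} ≡ 6 mod 13. Verify: 11 × 6 = 66 ≡ 1 mod 13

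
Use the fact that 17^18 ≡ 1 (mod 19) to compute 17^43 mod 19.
By Fermat: 17^{18} ≡ 1 (mod 19). 43 = 2×18 + 7. So 17^{43} ≡ 17^{7} ≡ 5 (mod 19)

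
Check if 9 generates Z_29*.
9^{14} ≡ 1 mod 29 and 14 < 28, so ord_29(9) = 14 ≠ 28 and 9 is not a primitive root.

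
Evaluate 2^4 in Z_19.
2^{4} = 16 ≡ 16 (mod 19)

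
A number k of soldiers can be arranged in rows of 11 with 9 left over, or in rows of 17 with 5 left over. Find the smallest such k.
M = 11 × 17 = 187. M₁ = 17, y₁ ≡ 2 mod 11. M₂ = 11, y₂ ≡ 14 mod 17. k = 9×17×2 + 5×11×14 ≡ 141 mod 187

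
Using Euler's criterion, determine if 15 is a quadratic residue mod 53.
By Euler's criterion: 15^{26} ≡ 1 mod 53. Since this equals 1, 15 is a QR.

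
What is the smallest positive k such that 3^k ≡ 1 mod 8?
Powers of 3 mod 8: 3^1≡3, 3^2≡1. So the order of 3 is 2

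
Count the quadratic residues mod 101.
The squaring map on Z_101* is 2-to-1, so there are (100)/2 = 50 QRs.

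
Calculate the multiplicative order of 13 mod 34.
Powers of 13 mod 34: 13^1≡13, 13^2≡33, 13^3≡21, 13^4≡1. Order = 4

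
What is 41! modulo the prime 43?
(42)! = (41)! × (42) ≡ -1 (mod 43). So (41)! ≡ -1 × (42)^(-1) ≡ (-1)×(-1) = 1 (mod 43)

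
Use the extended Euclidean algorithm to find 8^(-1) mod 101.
Extended GCD: 8(38) + 101(-3) = 1. So 8^(-1) ≡ 38 mod 101. Verify: 8 × 38 = 304 ≡ 1 mod 101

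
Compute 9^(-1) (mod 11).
Since 11 is prime, by Fermat 9^(-1) ≡ 9^{9} ≡ 5 (mod 11). Verify: 9 × 5 = 45 ≡ 1 (mod 11)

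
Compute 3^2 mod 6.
3^{2} = 9 ≡ 3 (mod 6)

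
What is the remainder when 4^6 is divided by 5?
Using Fermat: 4^{4} ≡ 1 mod 5. 6 ≡ 2 mod 4. So 4^{6} ≡ 4^{2} ≡ 1 mod 5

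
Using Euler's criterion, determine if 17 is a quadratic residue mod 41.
By Euler's criterion: 17^{20} ≡ 40 (mod 41). Since this equals -1 (≡ 40), 17 is not a QR.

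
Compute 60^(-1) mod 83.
Since 83 is prime, by Fermat 60^(-1) ≡ 60^{81} ≡ 18 mod 83. Verify: 60 × 18 = 1080 ≡ 1 mod 83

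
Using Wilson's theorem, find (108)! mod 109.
By Wilson's theorem, (108)! ≡ -1 ≡ 108 mod 109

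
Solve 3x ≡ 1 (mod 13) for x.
Since 13 is prime, by Fermat 3^(-1) ≡ 3^{11} ≡ 9 (mod 13). Verify: 3 × 9 = 27 ≡ 1 (mod 13)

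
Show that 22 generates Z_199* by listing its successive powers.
22^1, 22^2, ..., 22^{198} mod 199: [22, 86, 101, 33, 129, 52, 149, 94, 78, 124, 141, 117, 186, 112, 76, 80, 168, 114, 120, 53, 171, 180, 179, 157, 71, 169, 136, 7, 154, 5, 110, 32, 107, 165, 48, 61, 148, 72, 191, 23, 108, 187, 134, 162, 181, 2, 44, 172, 3, 66, 59, 104, 99, 188, 156, 49, 83, 35, 173, 25, 152, 160, 137, 29, 41, 106, 143, 161, 159, 115, 142, 139, 73, 14, 109, 10, 21, 64, 15, 131, 96, 122, 97, 144, 183, 46, 17, 175, 69, 125, 163, 4, 88, 145, 6, 132, 118, 9, 198, 177, 113, 98, 166, 70, 147, 50, 105, 121, 75, 58, 82, 13, 87, 123, 119, 31, 85, 79, 146, 28, 19, 20, 42, 128, 30, 63, 192, 45, 194, 89, 167, 92, 34, 151, 138, 51, 127, 8, 176, 91, 12, 65, 37, 18, 197, 155, 27, 196, 133, 140, 95, 100, 11, 43, 150, 116, 164, 26, 174, 47, 39, 62, 170, 158, 93, 56, 38, 40, 84, 57, 60, 126, 185, 90, 189, 178, 135, 184, 68, 103, 77, 102, 55, 16, 153, 182, 24, 130, 74, 36, 195, 111, 54, 193, 67, 81, 190, 1]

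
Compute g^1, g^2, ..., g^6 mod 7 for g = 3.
3^1, 3^2, ..., 3^{6} mod 7: [3, 2, 6, 4, 5, 1]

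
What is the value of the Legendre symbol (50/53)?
(50/53) = 50^{26} mod 53 = -1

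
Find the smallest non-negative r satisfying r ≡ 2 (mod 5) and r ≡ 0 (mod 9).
M = 5 × 9 = 45. M₁ = 9, y₁ ≡ 4 (mod 5). M₂ = 5, y₂ ≡ 2 (mod 9). r = 2×9×4 + 0×5×2 ≡ 27 (mod 45)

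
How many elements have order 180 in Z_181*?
There are φ(181-1) = φ(180) = 48 primitive roots modulo 181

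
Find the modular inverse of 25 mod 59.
Since 59 is prime, by Fermat 25^(-1) ≡ 25^{57} ≡ 26 (mod 59). Verify: 25 × 26 = 650 ≡ 1 (mod 59)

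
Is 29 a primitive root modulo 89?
ord_89(29) divides 88. For each prime q|88: 29^{44}≡88, 29^{8}≡4, none ≡ 1. So 29 has order 88 and is a primitive root mod 89.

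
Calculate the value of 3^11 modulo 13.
By repeated squaring mod 13: 3^{1}≡3, 3^{2}≡9, 3^{4}≡3, 3^{8}≡9. Then 3^{11} = 3^{8+2+1} ≡ 9 × 9 × 3 ≡ 9 mod 13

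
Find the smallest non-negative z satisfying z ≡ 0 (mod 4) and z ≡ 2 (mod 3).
M = 4 × 3 = 12. M₁ = 3, y₁ ≡ 3 (mod 4). M₂ = 4, y₂ ≡ 1 (mod 3). z = 0×3×3 + 2×4×1 ≡ 8 (mod 12)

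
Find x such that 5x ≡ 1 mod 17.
Since 17 is prime, by Fermat 5^(-1) ≡ 5^{15} ≡ 7 mod 17. Verify: 5 × 7 = 35 ≡ 1 mod 17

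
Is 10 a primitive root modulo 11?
10^{2} ≡ 1 (mod 11) and 2 < 10, so ord_11(10) = 2 ≠ 10 and 10 is not a primitive root.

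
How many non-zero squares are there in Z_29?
For prime 29, there are (p-1)/2 = (29-1)/2 = 14 quadratic residues (excluding 0).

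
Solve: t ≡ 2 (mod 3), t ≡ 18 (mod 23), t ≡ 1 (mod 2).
M = 3 × 23 × 2 = 138. M₁ = 46, y₁ ≡ 1 (mod 3). M₂ = 6, y₂ ≡ 4 (mod 23). M₃ = 69, y₃ ≡ 1 (mod 2). t = 2×46×1 + 18×6×4 + 1×69×1 ≡ 41 (mod 138)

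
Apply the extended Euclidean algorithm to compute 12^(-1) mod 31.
Extended GCD: 12(13) + 31(-5) = 1. So 12^(-1) ≡ 13 mod 31. Verify: 12 × 13 = 156 ≡ 1 mod 31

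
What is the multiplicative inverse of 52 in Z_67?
Since 67 is prime, by Fermat 52^(-1) ≡ 52^{65} ≡ 58 (mod 67). Verify: 52 × 58 = 3016 ≡ 1 (mod 67)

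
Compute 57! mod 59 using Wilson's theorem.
(58)! = (57)! × (58) ≡ -1 mod 59. So (57)! ≡ -1 × (58)^(-1) ≡ (-1)×(-1) = 1 mod 59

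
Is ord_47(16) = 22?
Powers of 16 mod 47: 16^1≡16, 16^2≡21, 16^3≡7, 16^4≡18, 16^5≡6, 16^6≡2, 16^7≡32, 16^8≡42, 16^9≡14, 16^10≡36, 16^11≡12, 16^12≡4, 16^13≡17, 16^14≡37, 16^15≡28, 16^16≡25, 16^17≡24, 16^18≡8, 16^19≡34, 16^20≡27, 16^21≡9, 16^22≡3, 16^23≡1. 16^22≡3≢1, so ord ≠ 22. No, the actual order is 23.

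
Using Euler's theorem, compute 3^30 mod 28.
By Euler: 3^{12} ≡ 1 (mod 28) since gcd(3, 28) = 1. 30 = 2×12 + 6. So 3^{30} ≡ 3^{6} ≡ 1 (mod 28)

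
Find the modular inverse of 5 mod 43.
Since 43 is prime, by Fermat 5^(-1) ≡ 5^{41} ≡ 26 (mod 43). Verify: 5 × 26 = 130 ≡ 1 (mod 43)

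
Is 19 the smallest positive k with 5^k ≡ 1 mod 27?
Powers of 5 mod 27: 5^1≡5, 5^2≡25, 5^3≡17, 5^4≡4, 5^5≡20, 5^6≡19, 5^7≡14, 5^8≡16, 5^9≡26, 5^10≡22, 5^11≡2, 5^12≡10, 5^13≡23, 5^14≡7, 5^15≡8, 5^16≡13, 5^17≡11, 5^18≡1. Already 5^18≡1, so the order is 18 < 19. No, the actual order is 18.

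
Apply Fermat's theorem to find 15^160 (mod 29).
By Fermat: 15^{28} ≡ 1 (mod 29). 160 = 5×28 + 20. So 15^{160} ≡ 15^{20} ≡ 24 (mod 29)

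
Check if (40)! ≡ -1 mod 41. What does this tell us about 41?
(40)! mod 41 = 40. Since this equals -1 mod 41, Wilson confirms 41 is prime.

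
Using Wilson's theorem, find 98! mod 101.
(100)! = (98)! × (99) × (100) ≡ -1 mod 101. So (98)! ≡ -1 × [(100)(99)]^(-1) ≡ 50 mod 101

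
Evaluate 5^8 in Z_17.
By repeated squaring (mod 17): 5^{1}≡5, 5^{2}≡8, 5^{4}≡13, 5^{8}≡16. So 5^{8} ≡ 16 (mod 17)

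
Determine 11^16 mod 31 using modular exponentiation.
By repeated squaring (mod 31): 11^{1}≡11, 11^{2}≡28, 11^{4}≡9, 11^{8}≡19, 11^{16}≡20. So 11^{16} ≡ 20 (mod 31)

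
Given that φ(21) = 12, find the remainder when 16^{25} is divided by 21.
By Euler: 16^{12} ≡ 1 (mod 21) since gcd(16, 21) = 1. 25 = 2×12 + 1. So 16^{25} ≡ 16^{1} ≡ 16 (mod 21)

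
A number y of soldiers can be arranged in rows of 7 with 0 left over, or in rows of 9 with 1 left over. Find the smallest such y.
M = 7 × 9 = 63. M₁ = 9, y₁ ≡ 4 mod 7. M₂ = 7, y₂ ≡ 4 mod 9. y = 0×9×4 + 1×7×4 ≡ 28 mod 63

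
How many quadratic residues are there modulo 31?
Exactly half the non-zero residues mod a prime are QRs: (31-1)/2 = 15.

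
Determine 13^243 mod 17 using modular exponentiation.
Using Fermat: 13^{16} ≡ 1 mod 17. 243 ≡ 3 mod 16. So 13^{243} ≡ 13^{3} ≡ 4 mod 17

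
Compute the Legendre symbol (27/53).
(27/53) = 27^{26} mod 53 = -1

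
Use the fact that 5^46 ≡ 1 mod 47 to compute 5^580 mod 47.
By Fermat: 5^{46} ≡ 1 mod 47. 580 ≡ 28 mod 46. So 5^{580} ≡ 5^{28} ≡ 24 mod 47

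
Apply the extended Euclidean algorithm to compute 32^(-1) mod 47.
Extended GCD: 32(-22) + 47(15) = 1. So 32^(-1) ≡ -22 ≡ 25 mod 47. Verify: 32 × 25 = 800 ≡ 1 mod 47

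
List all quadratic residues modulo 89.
Squares in Z_89*: {1, 2, 4, 5, 8, 9, 10, 11, 16, 17, 18, 20, 21, 22, 25, 32, 34, 36, 39, 40, 42, 44, 45, 47, 49, 50, 53, 55, 57, 64, 67, 68, 69, 71, 72, 73, 78, 79, 80, 81, 84, 85, 87, 88}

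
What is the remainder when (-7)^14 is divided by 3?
Using Fermat: (-7)^{2} ≡ 1 mod 3. 14 ≡ 0 mod 2. So (-7)^{14} ≡ (-7)^{0} ≡ 1 mod 3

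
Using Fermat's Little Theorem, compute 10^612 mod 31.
By Fermat: 10^{30} ≡ 1 mod 31. 612 ≡ 12 mod 30. So 10^{612} ≡ 10^{12} ≡ 4 mod 31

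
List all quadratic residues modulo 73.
Quadratic residues modulo 73: {1, 2, 3, 4, 6, 8, 9, 12, 16, 18, 19, 23, 24, 25, 27, 32, 35, 36, 37, 38, 41, 46, 48, 49, 50, 54, 55, 57, 61, 64, 65, 67, 69, 70, 71, 72}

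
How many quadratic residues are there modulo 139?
Exactly half the non-zero residues mod a prime are QRs: (139-1)/2 = 69.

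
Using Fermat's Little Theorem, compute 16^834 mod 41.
By Fermat: 16^{40} ≡ 1 mod 41. 834 ≡ 34 mod 40. So 16^{834} ≡ 16^{34} ≡ 18 mod 41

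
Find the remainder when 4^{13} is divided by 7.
By Fermat: 4^{6} ≡ 1 (mod 7). 13 = 2×6 + 1. So 4^{13} ≡ 4^{1} ≡ 4 (mod 7)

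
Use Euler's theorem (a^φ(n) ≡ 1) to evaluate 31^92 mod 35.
By Euler: 31^{24} ≡ 1 (mod 35) since gcd(31, 35) = 1. 92 = 3×24 + 20. So 31^{92} ≡ 31^{20} ≡ 16 (mod 35)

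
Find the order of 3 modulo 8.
Powers of 3 mod 8: 3^1≡3, 3^2≡1. Order = 2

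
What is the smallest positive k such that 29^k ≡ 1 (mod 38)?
Powers of 29 mod 38: 29^1≡29, 29^2≡5, 29^3≡31, 29^4≡25, 29^5≡3, 29^6≡11, 29^7≡15, 29^8≡17, 29^9≡37, 29^10≡9, 29^11≡33, 29^12≡7, 29^13≡13, 29^14≡35, 29^15≡27, 29^16≡23, 29^17≡21, 29^18≡1. Order = 18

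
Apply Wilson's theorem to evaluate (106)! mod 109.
(108)! = (106)! × (107) × (108) ≡ -1 mod 109. So (106)! ≡ -1 × [(108)(107)]^(-1) ≡ 54 mod 109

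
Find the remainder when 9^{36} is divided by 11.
By Fermat: 9^{10} ≡ 1 (mod 11). 36 = 3×10 + 6. So 9^{36} ≡ 9^{6} ≡ 9 (mod 11)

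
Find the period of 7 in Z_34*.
Powers of 7 mod 34: 7^1≡7, 7^2≡15, 7^3≡3, 7^4≡21, 7^5≡11, 7^6≡9, 7^7≡29, 7^8≡33, 7^9≡27, 7^10≡19, 7^11≡31, 7^12≡13, 7^13≡23, 7^14≡25, 7^15≡5, 7^16≡1. So the order of 7 is 16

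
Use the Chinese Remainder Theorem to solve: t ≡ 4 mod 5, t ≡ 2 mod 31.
M = 5 × 31 = 155. M₁ = 31, y₁ ≡ 1 mod 5. M₂ = 5, y₂ ≡ 25 mod 31. t = 4×31×1 + 2×5×25 ≡ 64 mod 155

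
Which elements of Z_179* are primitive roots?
There are φ(178) = 88 primitive roots mod 179: {2, 6, 7, 8, 10, 11, 18, 21, 23, 24, 26, 28, 30, 32, 33, 34, 35, 37, 38, 40, 41, 44, 50, 53, 54, 55, 58, 62, 63, 69, 71, 72, 73, 78, 79, 84, 86, 90, 91, 92, 94, 96, 97, 98, 99, 102, 103, 104, 105, 109, 111, 112, 113, 114, 115, 118, 119, 120, 122, 123, 127, 128, 130, 131, 132, 133, 134, 136, 137, 140, 143, 148, 150, 152, 154, 157, 159, 160, 162, 163, 164, 165, 166, 167, 170, 174, 175, 176}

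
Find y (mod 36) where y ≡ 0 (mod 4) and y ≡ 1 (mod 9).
M = 4 × 9 = 36. M₁ = 9, y₁ ≡ 1 (mod 4). M₂ = 4, y₂ ≡ 7 (mod 9). y = 0×9×1 + 1×4×7 ≡ 28 (mod 36)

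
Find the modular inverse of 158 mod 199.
Since 199 is prime, by Fermat 158^(-1) ≡ 158^{197} ≡ 165 mod 199. Verify: 158 × 165 = 26070 ≡ 1 mod 199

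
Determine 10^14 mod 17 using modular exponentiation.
By repeated squaring mod 17: 10^{1}≡10, 10^{2}≡15, 10^{4}≡4, 10^{8}≡16. Then 10^{14} = 10^{8+4+2} ≡ 16 × 4 × 15 ≡ 8 mod 17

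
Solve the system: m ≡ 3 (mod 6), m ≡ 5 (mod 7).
M = 6 × 7 = 42. M₁ = 7, y₁ ≡ 1 (mod 6). M₂ = 6, y₂ ≡ 6 (mod 7). m = 3×7×1 + 5×6×6 ≡ 33 (mod 42)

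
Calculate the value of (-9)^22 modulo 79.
By repeated squaring (mod 79): (-9)^{1}≡70, (-9)^{2}≡2, (-9)^{4}≡4, (-9)^{8}≡16, (-9)^{16}≡19. Then (-9)^{22} = (-9)^{16+4+2} ≡ 19 × 4 × 2 ≡ 73 (mod 79)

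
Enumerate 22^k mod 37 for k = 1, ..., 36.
22^1, 22^2, ..., 22^{36} mod 37: [22, 3, 29, 9, 13, 27, 2, 7, 6, 21, 18, 26, 17, 4, 14, 12, 5, 36, 15, 34, 8, 28, 24, 10, 35, 30, 31, 16, 19, 11, 20, 33, 23, 25, 32, 1]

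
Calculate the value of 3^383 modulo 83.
Using Fermat: 3^{82} ≡ 1 mod 83. 383 ≡ 55 mod 82. So 3^{383} ≡ 3^{55} ≡ 11 mod 83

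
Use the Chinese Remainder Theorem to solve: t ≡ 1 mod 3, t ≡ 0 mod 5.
M = 3 × 5 = 15. M₁ = 5, y₁ ≡ 2 mod 3. M₂ = 3, y₂ ≡ 2 mod 5. t = 1×5×2 + 0×3×2 ≡ 10 mod 15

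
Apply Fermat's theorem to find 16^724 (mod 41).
By Fermat: 16^{40} ≡ 1 (mod 41). 724 ≡ 4 (mod 40). So 16^{724} ≡ 16^{4} ≡ 18 (mod 41)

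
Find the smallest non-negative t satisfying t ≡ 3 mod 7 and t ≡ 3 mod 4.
M = 7 × 4 = 28. M₁ = 4, y₁ ≡ 2 mod 7. M₂ = 7, y₂ ≡ 3 mod 4. t = 3×4×2 + 3×7×3 ≡ 3 mod 28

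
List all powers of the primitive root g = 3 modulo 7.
3^1, 3^2, ..., 3^{6} mod 7: [3, 2, 6, 4, 5, 1]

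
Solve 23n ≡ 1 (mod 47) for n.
Since 47 is prime, by Fermat 23^(-1) ≡ 23^{45} ≡ 45 (mod 47). Verify: 23 × 45 = 1035 ≡ 1 (mod 47)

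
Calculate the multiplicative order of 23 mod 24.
Powers of 23 mod 24: 23^1≡23, 23^2≡1. So the order of 23 is 2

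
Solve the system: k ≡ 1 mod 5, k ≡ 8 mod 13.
M = 5 × 13 = 65. M₁ = 13, y₁ ≡ 2 mod 5. M₂ = 5, y₂ ≡ 8 mod 13. k = 1×13×2 + 8×5×8 ≡ 21 mod 65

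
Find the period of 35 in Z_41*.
Powers of 35 mod 41: 35^1≡35, 35^2≡36, 35^3≡30, 35^4≡25, 35^5≡14, 35^6≡39, 35^7≡12, 35^8≡10, 35^9≡22, 35^10≡32, 35^11≡13, 35^12≡4, 35^13≡17, 35^14≡21, 35^15≡38, 35^16≡18, 35^17≡15, 35^18≡33, 35^19≡7, 35^20≡40, 35^21≡6, 35^22≡5, 35^23≡11, 35^24≡16, 35^25≡27, 35^26≡2, 35^27≡29, 35^28≡31, 35^29≡19, 35^30≡9, 35^31≡28, 35^32≡37, 35^33≡24, 35^34≡20, 35^35≡3, 35^36≡23, 35^37≡26, 35^38≡8, 35^39≡34, 35^40≡1. ord_41(35) = 40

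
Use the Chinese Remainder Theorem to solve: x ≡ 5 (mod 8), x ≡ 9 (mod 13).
M = 8 × 13 = 104. M₁ = 13, y₁ ≡ 5 (mod 8). M₂ = 8, y₂ ≡ 5 (mod 13). x = 5×13×5 + 9×8×5 ≡ 61 (mod 104)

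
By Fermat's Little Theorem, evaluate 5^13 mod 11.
By Fermat: 5^{10} ≡ 1 mod 11. So 5^{13} = 5^{10} · 5^{3} ≡ 5^{3} ≡ 4 mod 11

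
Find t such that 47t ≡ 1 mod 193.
Since 193 is prime, by Fermat 47^(-1) ≡ 47^{191} ≡ 115 mod 193. Verify: 47 × 115 = 5405 ≡ 1 mod 193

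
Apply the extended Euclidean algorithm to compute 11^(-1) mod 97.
Extended GCD: 11(-44) + 97(5) = 1. So 11^(-1) ≡ -44 ≡ 53 mod 97. Verify: 11 × 53 = 583 ≡ 1 mod 97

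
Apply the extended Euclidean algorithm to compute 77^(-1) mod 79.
Extended GCD: 77(39) + 79(-38) = 1. So 77^(-1) ≡ 39 (mod 79). Verify: 77 × 39 = 3003 ≡ 1 (mod 79)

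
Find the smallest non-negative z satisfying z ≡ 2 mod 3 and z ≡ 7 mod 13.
M = 3 × 13 = 39. M₁ = 13, y₁ ≡ 1 mod 3. M₂ = 3, y₂ ≡ 9 mod 13. z = 2×13×1 + 7×3×9 ≡ 20 mod 39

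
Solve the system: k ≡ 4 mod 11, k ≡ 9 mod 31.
M = 11 × 31 = 341. M₁ = 31, y₁ ≡ 5 mod 11. M₂ = 11, y₂ ≡ 17 mod 31. k = 4×31×5 + 9×11×17 ≡ 257 mod 341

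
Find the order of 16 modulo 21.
Powers of 16 mod 21: 16^1≡16, 16^2≡4, 16^3≡1. Order = 3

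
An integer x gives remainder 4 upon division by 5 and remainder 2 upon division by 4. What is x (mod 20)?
M = 5 × 4 = 20. M₁ = 4, y₁ ≡ 4 (mod 5). M₂ = 5, y₂ ≡ 1 (mod 4). x = 4×4×4 + 2×5×1 ≡ 14 (mod 20)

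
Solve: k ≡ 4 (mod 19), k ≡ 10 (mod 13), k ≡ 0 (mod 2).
M = 19 × 13 × 2 = 494. M₁ = 26, y₁ ≡ 11 (mod 19). M₂ = 38, y₂ ≡ 12 (mod 13). M₃ = 247, y₃ ≡ 1 (mod 2). k = 4×26×11 + 10×38×12 + 0×247×1 ≡ 270 (mod 494)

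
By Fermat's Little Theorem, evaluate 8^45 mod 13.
By Fermat: 8^{12} ≡ 1 (mod 13). 45 = 3×12 + 9. So 8^{45} ≡ 8^{9} ≡ 8 (mod 13)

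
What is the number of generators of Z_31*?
A prime p has φ(p-1) primitive roots; here φ(30) = 8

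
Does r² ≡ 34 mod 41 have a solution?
By Euler's criterion: 34^{20} ≡ 40 mod 41. Since this equals -1 (≡ 40), 34 is not a QR.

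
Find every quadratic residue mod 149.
QRs mod 149: {1, 4, 5, 6, 7, 9, 16, 17, 19, 20, 22, 24, 25, 26, 28, 29, 30, 31, 33, 35, 36, 37, 39, 42, 45, 46, 47, 49, 53, 54, 61, 63, 64, 67, 68, 69, 73, 76, 80, 81, 82, 85, 86, 88, 95, 96, 100, 102, 103, 104, 107, 110, 112, 113, 114, 116, 118, 119, 120, 121, 123, 124, 125, 127, 129, 130, 132, 133, 140, 142, 143, 144, 145, 148}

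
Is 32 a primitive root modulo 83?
ord_83(32) divides 82. For each prime q|82: 32^{41}≡82, 32^{2}≡28, none ≡ 1. So 32 has order 82 and is a primitive root mod 83.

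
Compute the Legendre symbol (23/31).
(23/31) = 23^{15} mod 31 = -1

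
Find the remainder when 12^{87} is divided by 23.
By Fermat: 12^{22} ≡ 1 mod 23. 87 = 3×22 + 21. So 12^{87} ≡ 12^{21} ≡ 2 mod 23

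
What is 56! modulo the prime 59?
(58)! = (56)! × (57) × (58) ≡ -1 mod 59. So (56)! ≡ -1 × [(58)(57)]^(-1) ≡ 29 mod 59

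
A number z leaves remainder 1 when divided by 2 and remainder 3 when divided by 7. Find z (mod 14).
M = 2 × 7 = 14. M₁ = 7, y₁ ≡ 1 (mod 2). M₂ = 2, y₂ ≡ 4 (mod 7). z = 1×7×1 + 3×2×4 ≡ 3 (mod 14)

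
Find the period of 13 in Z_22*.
Powers of 13 mod 22: 13^1≡13, 13^2≡15, 13^3≡19, 13^4≡5, 13^5≡21, 13^6≡9, 13^7≡7, 13^8≡3, 13^9≡17, 13^10≡1. ord_22(13) = 10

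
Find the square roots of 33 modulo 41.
The square roots of 33 mod 41 are 19 and 22. Verify: 19² = 361 ≡ 33 (mod 41)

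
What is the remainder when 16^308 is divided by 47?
Using Fermat: 16^{46} ≡ 1 (mod 47). 308 ≡ 32 (mod 46). So 16^{308} ≡ 16^{32} ≡ 14 (mod 47)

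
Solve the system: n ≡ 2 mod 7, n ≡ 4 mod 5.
M = 7 × 5 = 35. M₁ = 5, y₁ ≡ 3 mod 7. M₂ = 7, y₂ ≡ 3 mod 5. n = 2×5×3 + 4×7×3 ≡ 9 mod 35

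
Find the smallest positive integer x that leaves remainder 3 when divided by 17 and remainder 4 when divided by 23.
M = 17 × 23 = 391. M₁ = 23, y₁ ≡ 3 (mod 17). M₂ = 17, y₂ ≡ 19 (mod 23). x = 3×23×3 + 4×17×19 ≡ 326 (mod 391)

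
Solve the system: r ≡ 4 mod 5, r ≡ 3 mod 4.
M = 5 × 4 = 20. M₁ = 4, y₁ ≡ 4 mod 5. M₂ = 5, y₂ ≡ 1 mod 4. r = 4×4×4 + 3×5×1 ≡ 19 mod 20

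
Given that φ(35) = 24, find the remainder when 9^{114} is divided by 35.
By Euler: 9^{24} ≡ 1 (mod 35) since gcd(9, 35) = 1. 114 = 4×24 + 18. So 9^{114} ≡ 9^{18} ≡ 1 (mod 35)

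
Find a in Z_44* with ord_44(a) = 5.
5 has order 5 mod 44 since 5^{5} ≡ 1 mod 44 and no smaller power works.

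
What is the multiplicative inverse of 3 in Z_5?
Since 5 is prime, by Fermat 3^(-1) ≡ 3^{3} ≡ 2 (mod 5). Verify: 3 × 2 = 6 ≡ 1 (mod 5)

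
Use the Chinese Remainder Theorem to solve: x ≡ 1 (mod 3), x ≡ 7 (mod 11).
M = 3 × 11 = 33. M₁ = 11, y₁ ≡ 2 (mod 3). M₂ = 3, y₂ ≡ 4 (mod 11). x = 1×11×2 + 7×3×4 ≡ 7 (mod 33)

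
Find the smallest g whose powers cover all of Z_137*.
g = 3. For each prime q|136: 3^{68}≡136, 3^{8}≡122, none ≡ 1, so ord_137(3) = 136 and 3 is a primitive root.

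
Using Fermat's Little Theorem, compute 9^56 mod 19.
By Fermat: 9^{18} ≡ 1 (mod 19). 56 = 3×18 + 2. So 9^{56} ≡ 9^{2} ≡ 5 (mod 19)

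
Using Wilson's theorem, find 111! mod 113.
(112)! = (111)! × (112) ≡ -1 mod 113. So (111)! ≡ -1 × (112)^(-1) ≡ (-1)×(-1) = 1 mod 113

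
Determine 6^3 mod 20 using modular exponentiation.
6^{3} = 216 ≡ 16 (mod 20)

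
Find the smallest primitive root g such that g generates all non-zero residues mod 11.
g = 2. Powers: [2, 4, 8, 5, 10, 9, 7, 3, ...] generates all 10 non-zero residues.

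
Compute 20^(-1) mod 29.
Since 29 is prime, by Fermat 20^(-1) ≡ 20^{27} ≡ 16 mod 29. Verify: 20 × 16 = 320 ≡ 1 mod 29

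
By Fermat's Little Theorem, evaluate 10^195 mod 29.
By Fermat: 10^{28} ≡ 1 (mod 29). 195 ≡ 27 (mod 28). So 10^{195} ≡ 10^{27} ≡ 3 (mod 29)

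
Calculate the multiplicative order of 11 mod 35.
Powers of 11 mod 35: 11^1≡11, 11^2≡16, 11^3≡1. ord_35(11) = 3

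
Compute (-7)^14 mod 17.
By repeated squaring (mod 17): (-7)^{1}≡10, (-7)^{2}≡15, (-7)^{4}≡4, (-7)^{8}≡16. Then (-7)^{14} = (-7)^{8+4+2} ≡ 16 × 4 × 15 ≡ 8 (mod 17)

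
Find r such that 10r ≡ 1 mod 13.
Since 13 is prime, by Fermat 10^(-1) ≡ 10^{11} ≡ 4 mod 13. Verify: 10 × 4 = 40 ≡ 1 mod 13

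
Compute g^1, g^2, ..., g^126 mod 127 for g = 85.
85^1, 85^2, ..., 85^{126} mod 127: [85, 113, 80, 69, 23, 50, 59, 62, 63, 21, 7, 87, 29, 52, 102, 34, 96, 32, 53, 60, 20, 49, 101, 76, 110, 79, 111, 37, 97, 117, 39, 13, 89, 72, 24, 8, 45, 15, 5, 44, 57, 19, 91, 115, 123, 41, 56, 61, 105, 35, 54, 18, 6, 2, 43, 99, 33, 11, 46, 100, 118, 124, 126, 42, 14, 47, 58, 104, 77, 68, 65, 64, 106, 120, 40, 98, 75, 25, 93, 31, 95, 74, 67, 107, 78, 26, 51, 17, 48, 16, 90, 30, 10, 88, 114, 38, 55, 103, 119, 82, 112, 122, 83, 70, 108, 36, 12, 4, 86, 71, 66, 22, 92, 73, 109, 121, 125, 84, 28, 94, 116, 81, 27, 9, 3, 1]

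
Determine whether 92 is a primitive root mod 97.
ord_97(92) divides 96. For each prime q|96: 92^{48}≡96, 92^{32}≡35, none ≡ 1. So 92 has order 96 and is a primitive root mod 97.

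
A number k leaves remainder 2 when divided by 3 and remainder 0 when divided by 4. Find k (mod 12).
M = 3 × 4 = 12. M₁ = 4, y₁ ≡ 1 (mod 3). M₂ = 3, y₂ ≡ 3 (mod 4). k = 2×4×1 + 0×3×3 ≡ 8 (mod 12)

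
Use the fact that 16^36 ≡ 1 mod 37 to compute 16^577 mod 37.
By Fermat: 16^{36} ≡ 1 mod 37. 577 ≡ 1 mod 36. So 16^{577} ≡ 16^{1} ≡ 16 mod 37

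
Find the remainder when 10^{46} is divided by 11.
By Fermat: 10^{10} ≡ 1 (mod 11). 46 = 4×10 + 6. So 10^{46} ≡ 10^{6} ≡ 1 (mod 11)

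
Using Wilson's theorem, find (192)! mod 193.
By Wilson's theorem, (192)! ≡ -1 ≡ 192 mod 193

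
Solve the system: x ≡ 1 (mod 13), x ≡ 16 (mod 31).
M = 13 × 31 = 403. M₁ = 31, y₁ ≡ 8 (mod 13). M₂ = 13, y₂ ≡ 12 (mod 31). x = 1×31×8 + 16×13×12 ≡ 326 (mod 403)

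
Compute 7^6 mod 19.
By repeated squaring mod 19: 7^{1}≡7, 7^{2}≡11, 7^{4}≡7. Then 7^{6} = 7^{4+2} ≡ 7 × 11 ≡ 1 mod 19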